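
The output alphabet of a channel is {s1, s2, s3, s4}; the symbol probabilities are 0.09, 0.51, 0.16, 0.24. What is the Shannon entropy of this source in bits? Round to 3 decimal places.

1.725 bits

H = −Σ pᵢ log₂ pᵢ.
−0.09·log₂(0.09) = 0.3127
−0.51·log₂(0.51) = 0.4954
−0.16·log₂(0.16) = 0.4230
−0.24·log₂(0.24) = 0.4941
Sum ≈ 1.7252 → 1.725 bits.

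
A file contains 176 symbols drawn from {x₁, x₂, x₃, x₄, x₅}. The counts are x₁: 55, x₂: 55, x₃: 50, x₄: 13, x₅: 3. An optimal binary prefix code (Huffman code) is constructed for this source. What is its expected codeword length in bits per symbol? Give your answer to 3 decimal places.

2.091 bits/symbol

Probabilities are the counts divided by 176.
Repeatedly combine the two least-probable nodes; the expected code length is the sum of the merged weights.
merge 3/176 + 13/176 → 1/11
merge 1/11 + 25/88 → 3/8
merge 5/16 + 5/16 → 5/8
merge 3/8 + 5/8 → 1
L = 1/11 + 3/8 + 5/8 + 1 = 23/11 ≈ 2.091 bits/symbol.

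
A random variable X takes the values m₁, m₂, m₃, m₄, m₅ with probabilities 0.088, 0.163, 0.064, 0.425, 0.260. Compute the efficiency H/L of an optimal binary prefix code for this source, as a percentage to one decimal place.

98.9%

Entropy H = −Σ p log₂ p ≈ 2.0189 bits.
Huffman merges: 8/125+11/125→19/125; 19/125+163/1000→63/200; 13/50+63/200→23/40; 17/40+23/40→1. L = 1021/500 ≈ 2.0420.
Efficiency = H/L = 2.0189/2.0420 = 98.9%.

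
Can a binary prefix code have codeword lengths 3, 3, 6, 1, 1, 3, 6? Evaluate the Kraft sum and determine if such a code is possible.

1.40625; no

With common denominator 2^6 = 64: Σ 2^(−ℓᵢ) = 8/64 + 8/64 + 1/64 + 32/64 + 32/64 + 8/64 + 1/64 = 90/64 = 1.40625.
Kraft's inequality requires Σ ≤ 1; here Σ = 1.40625 > 1, so no such prefix code exists.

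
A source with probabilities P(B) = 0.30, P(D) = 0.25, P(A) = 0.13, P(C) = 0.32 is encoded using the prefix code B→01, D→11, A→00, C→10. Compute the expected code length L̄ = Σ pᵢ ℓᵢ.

L̄ = Σ pᵢ·ℓᵢ = 0.30·2 + 0.25·2 + 0.13·2 + 0.32·2 = 2 bits/symbol.

2 bits/symbol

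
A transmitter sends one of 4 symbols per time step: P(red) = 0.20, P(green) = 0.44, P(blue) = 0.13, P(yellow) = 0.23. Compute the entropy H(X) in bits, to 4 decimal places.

1.8558 bits

H = −Σ pᵢ log₂ pᵢ.
−0.20·log₂(0.20) = 0.4644
−0.44·log₂(0.44) = 0.5211
−0.13·log₂(0.13) = 0.3826
−0.23·log₂(0.23) = 0.4877
Sum ≈ 1.8558 → 1.8558 bits.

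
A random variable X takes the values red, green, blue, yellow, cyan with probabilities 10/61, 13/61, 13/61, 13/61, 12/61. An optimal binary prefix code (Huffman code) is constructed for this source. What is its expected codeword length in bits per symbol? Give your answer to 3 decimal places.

Repeatedly combine the two least-probable nodes; the expected code length is the sum of the merged weights.
merge 10/61 + 12/61 → 22/61
merge 13/61 + 13/61 → 26/61
merge 13/61 + 22/61 → 35/61
merge 26/61 + 35/61 → 1
L = 22/61 + 26/61 + 35/61 + 1 = 144/61 ≈ 2.361 bits/symbol.

2.361 bits/symbol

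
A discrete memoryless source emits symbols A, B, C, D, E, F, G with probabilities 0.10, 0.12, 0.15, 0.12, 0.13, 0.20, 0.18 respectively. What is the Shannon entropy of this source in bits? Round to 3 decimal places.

2.769 bits

H = −Σ pᵢ log₂ pᵢ.
−0.10·log₂(0.10) = 0.3322
−0.12·log₂(0.12) = 0.3671
−0.15·log₂(0.15) = 0.4105
−0.12·log₂(0.12) = 0.3671
−0.13·log₂(0.13) = 0.3826
−0.20·log₂(0.20) = 0.4644
−0.18·log₂(0.18) = 0.4453
Sum ≈ 2.7692 → 2.769 bits.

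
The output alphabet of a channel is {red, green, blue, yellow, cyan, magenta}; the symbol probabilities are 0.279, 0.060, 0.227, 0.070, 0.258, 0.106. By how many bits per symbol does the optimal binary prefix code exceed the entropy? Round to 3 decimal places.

Entropy H = −Σ p log₂ p ≈ 2.3590 bits.
Huffman merges: 3/50+7/100→13/100; 53/500+13/100→59/250; 227/1000+59/250→463/1000; 129/500+279/1000→537/1000; 463/1000+537/1000→1. L = 1183/500 ≈ 2.3660.
L − H = 2.3660 − 2.3590 = 0.007 bits.

0.007 bits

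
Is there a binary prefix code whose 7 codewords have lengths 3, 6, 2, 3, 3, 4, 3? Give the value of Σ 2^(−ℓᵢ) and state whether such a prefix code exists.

0.828125; yes

With common denominator 2^6 = 64: Σ 2^(−ℓᵢ) = 8/64 + 1/64 + 16/64 + 8/64 + 8/64 + 4/64 + 8/64 = 53/64 = 0.828125.
Kraft's inequality requires Σ ≤ 1; here Σ = 0.828125 ≤ 1, so such a prefix code exists.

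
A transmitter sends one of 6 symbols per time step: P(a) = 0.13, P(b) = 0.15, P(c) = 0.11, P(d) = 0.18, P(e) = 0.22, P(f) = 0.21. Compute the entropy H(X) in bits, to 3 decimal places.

H = −Σ pᵢ log₂ pᵢ.
−0.13·log₂(0.13) = 0.3826
−0.15·log₂(0.15) = 0.4105
−0.11·log₂(0.11) = 0.3503
−0.18·log₂(0.18) = 0.4453
−0.22·log₂(0.22) = 0.4806
−0.21·log₂(0.21) = 0.4728
Sum ≈ 2.5422 → 2.542 bits.

2.542 bits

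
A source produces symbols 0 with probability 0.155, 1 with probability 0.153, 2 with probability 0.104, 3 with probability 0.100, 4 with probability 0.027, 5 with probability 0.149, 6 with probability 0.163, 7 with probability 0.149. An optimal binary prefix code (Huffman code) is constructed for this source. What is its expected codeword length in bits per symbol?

Repeatedly combine the two least-probable nodes; the expected code length is the sum of the merged weights.
merge 27/1000 + 1/10 → 127/1000
merge 13/125 + 127/1000 → 231/1000
merge 149/1000 + 149/1000 → 149/500
merge 153/1000 + 31/200 → 77/250
merge 163/1000 + 231/1000 → 197/500
merge 149/500 + 77/250 → 303/500
merge 197/500 + 303/500 → 1
L = 127/1000 + 231/1000 + 149/500 + 77/250 + 197/500 + 303/500 + 1 = 741/250 = 2.964 bits/symbol.

2.964 bits/symbol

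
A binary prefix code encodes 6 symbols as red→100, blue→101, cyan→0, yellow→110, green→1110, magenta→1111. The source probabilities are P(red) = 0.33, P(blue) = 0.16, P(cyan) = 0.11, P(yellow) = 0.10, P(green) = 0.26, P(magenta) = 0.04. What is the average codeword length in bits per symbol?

3.08 bits/symbol

L̄ = Σ pᵢ·ℓᵢ = 0.33·3 + 0.16·3 + 0.11·1 + 0.10·3 + 0.26·4 + 0.04·4 = 3.08 bits/symbol.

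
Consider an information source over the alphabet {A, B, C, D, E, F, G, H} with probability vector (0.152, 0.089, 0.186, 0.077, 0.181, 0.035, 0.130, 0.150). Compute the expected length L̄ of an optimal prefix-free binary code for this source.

Repeatedly combine the two least-probable nodes; the expected code length is the sum of the merged weights.
merge 7/200 + 77/1000 → 14/125
merge 89/1000 + 14/125 → 201/1000
merge 13/100 + 3/20 → 7/25
merge 19/125 + 181/1000 → 333/1000
merge 93/500 + 201/1000 → 387/1000
merge 7/25 + 333/1000 → 613/1000
merge 387/1000 + 613/1000 → 1
L = 14/125 + 201/1000 + 7/25 + 333/1000 + 387/1000 + 613/1000 + 1 = 1463/500 = 2.926 bits/symbol.

2.926 bits/symbol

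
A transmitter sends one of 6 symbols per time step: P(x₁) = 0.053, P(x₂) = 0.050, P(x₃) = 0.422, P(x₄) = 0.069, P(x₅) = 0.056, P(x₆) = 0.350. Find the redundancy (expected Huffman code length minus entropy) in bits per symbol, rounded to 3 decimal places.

Entropy H = −Σ p log₂ p ≈ 1.9951 bits.
Huffman merges: 1/20+53/1000→103/1000; 7/125+69/1000→1/8; 103/1000+1/8→57/250; 57/250+7/20→289/500; 211/500+289/500→1. L = 1017/500 ≈ 2.0340.
L − H = 2.0340 − 1.9951 = 0.039 bits.

0.039 bits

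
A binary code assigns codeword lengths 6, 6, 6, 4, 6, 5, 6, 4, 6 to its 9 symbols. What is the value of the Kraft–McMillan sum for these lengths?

0.25

With common denominator 2^6 = 64: Σ 2^(−ℓᵢ) = 1/64 + 1/64 + 1/64 + 4/64 + 1/64 + 2/64 + 1/64 + 4/64 + 1/64 = 16/64 = 0.25.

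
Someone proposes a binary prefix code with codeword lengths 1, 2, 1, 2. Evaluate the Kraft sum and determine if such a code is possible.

1.5; no

With common denominator 2^2 = 4: Σ 2^(−ℓᵢ) = 2/4 + 1/4 + 2/4 + 1/4 = 6/4 = 1.5.
Kraft's inequality requires Σ ≤ 1; here Σ = 1.5 > 1, so no such prefix code exists.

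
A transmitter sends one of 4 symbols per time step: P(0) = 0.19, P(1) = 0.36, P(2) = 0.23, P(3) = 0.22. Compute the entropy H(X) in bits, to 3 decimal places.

1.954 bits

H = −Σ pᵢ log₂ pᵢ.
−0.19·log₂(0.19) = 0.4552
−0.36·log₂(0.36) = 0.5306
−0.23·log₂(0.23) = 0.4877
−0.22·log₂(0.22) = 0.4806
Sum ≈ 1.9541 → 1.954 bits.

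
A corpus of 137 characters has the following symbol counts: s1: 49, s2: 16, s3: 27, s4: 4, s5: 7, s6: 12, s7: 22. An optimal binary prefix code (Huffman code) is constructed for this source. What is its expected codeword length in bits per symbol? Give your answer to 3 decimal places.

2.526 bits/symbol

Probabilities are the counts divided by 137.
Repeatedly combine the two least-probable nodes; the expected code length is the sum of the merged weights.
merge 4/137 + 7/137 → 11/137
merge 11/137 + 12/137 → 23/137
merge 16/137 + 22/137 → 38/137
merge 23/137 + 27/137 → 50/137
merge 38/137 + 49/137 → 87/137
merge 50/137 + 87/137 → 1
L = 11/137 + 23/137 + 38/137 + 50/137 + 87/137 + 1 = 346/137 ≈ 2.526 bits/symbol.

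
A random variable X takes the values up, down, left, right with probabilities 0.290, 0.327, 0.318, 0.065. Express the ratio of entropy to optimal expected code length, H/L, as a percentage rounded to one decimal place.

91.4%

Entropy H = −Σ p log₂ p ≈ 1.8272 bits.
Huffman merges: 13/200+29/100→71/200; 159/500+327/1000→129/200; 71/200+129/200→1. L = 2 ≈ 2.0000.
Efficiency = H/L = 1.8272/2.0000 = 91.4%.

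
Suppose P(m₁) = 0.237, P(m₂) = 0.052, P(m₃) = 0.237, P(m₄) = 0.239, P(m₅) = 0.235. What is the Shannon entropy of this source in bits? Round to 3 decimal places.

H = −Σ pᵢ log₂ pᵢ.
−0.237·log₂(0.237) = 0.4923
−0.052·log₂(0.052) = 0.2218
−0.237·log₂(0.237) = 0.4923
−0.239·log₂(0.239) = 0.4935
−0.235·log₂(0.235) = 0.4910
Sum ≈ 2.1908 → 2.191 bits.

2.191 bits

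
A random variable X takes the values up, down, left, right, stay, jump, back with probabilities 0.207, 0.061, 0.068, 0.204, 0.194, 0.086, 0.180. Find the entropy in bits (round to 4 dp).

H = −Σ pᵢ log₂ pᵢ.
−0.207·log₂(0.207) = 0.4704
−0.061·log₂(0.061) = 0.2461
−0.068·log₂(0.068) = 0.2637
−0.204·log₂(0.204) = 0.4678
−0.194·log₂(0.194) = 0.4590
−0.086·log₂(0.086) = 0.3044
−0.180·log₂(0.180) = 0.4453
Sum ≈ 2.6568 → 2.6568 bits.

2.6568 bits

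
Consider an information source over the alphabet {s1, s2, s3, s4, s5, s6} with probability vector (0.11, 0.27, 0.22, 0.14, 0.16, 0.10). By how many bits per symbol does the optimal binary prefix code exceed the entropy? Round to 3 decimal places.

Entropy H = −Σ p log₂ p ≈ 2.4932 bits.
Huffman merges: 1/10+11/100→21/100; 7/50+4/25→3/10; 21/100+11/50→43/100; 27/100+3/10→57/100; 43/100+57/100→1. L = 251/100 ≈ 2.5100.
L − H = 2.5100 − 2.4932 = 0.017 bits.

0.017 bits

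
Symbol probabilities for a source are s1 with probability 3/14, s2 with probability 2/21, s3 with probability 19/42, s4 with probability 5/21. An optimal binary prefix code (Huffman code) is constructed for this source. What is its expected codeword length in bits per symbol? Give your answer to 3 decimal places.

Repeatedly combine the two least-probable nodes; the expected code length is the sum of the merged weights.
merge 2/21 + 3/14 → 13/42
merge 5/21 + 13/42 → 23/42
merge 19/42 + 23/42 → 1
L = 13/42 + 23/42 + 1 = 13/7 ≈ 1.857 bits/symbol.

1.857 bits/symbol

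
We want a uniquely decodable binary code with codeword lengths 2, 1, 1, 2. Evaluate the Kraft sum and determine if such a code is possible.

1.5; no

With common denominator 2^2 = 4: Σ 2^(−ℓᵢ) = 1/4 + 2/4 + 2/4 + 1/4 = 6/4 = 1.5.
Kraft's inequality requires Σ ≤ 1; here Σ = 1.5 > 1, so no such prefix code exists.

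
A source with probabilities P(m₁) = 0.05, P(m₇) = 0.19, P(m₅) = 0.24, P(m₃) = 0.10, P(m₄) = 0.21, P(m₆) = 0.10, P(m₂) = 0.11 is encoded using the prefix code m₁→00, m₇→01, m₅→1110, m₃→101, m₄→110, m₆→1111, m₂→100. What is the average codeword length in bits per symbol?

L̄ = Σ pᵢ·ℓᵢ = 0.05·2 + 0.19·2 + 0.24·4 + 0.10·3 + 0.21·3 + 0.10·4 + 0.11·3 = 3.1 bits/symbol.

3.1 bits/symbol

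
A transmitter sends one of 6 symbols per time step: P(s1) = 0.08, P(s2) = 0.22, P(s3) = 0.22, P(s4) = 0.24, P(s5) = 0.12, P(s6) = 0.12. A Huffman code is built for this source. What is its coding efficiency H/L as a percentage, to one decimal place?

Entropy H = −Σ p log₂ p ≈ 2.4809 bits.
Huffman merges: 2/25+3/25→1/5; 3/25+1/5→8/25; 11/50+11/50→11/25; 6/25+8/25→14/25; 11/25+14/25→1. L = 63/25 ≈ 2.5200.
Efficiency = H/L = 2.4809/2.5200 = 98.4%.

98.4%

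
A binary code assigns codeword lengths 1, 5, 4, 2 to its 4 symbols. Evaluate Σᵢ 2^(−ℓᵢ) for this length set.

0.84375

With common denominator 2^5 = 32: Σ 2^(−ℓᵢ) = 16/32 + 1/32 + 2/32 + 8/32 = 27/32 = 0.84375.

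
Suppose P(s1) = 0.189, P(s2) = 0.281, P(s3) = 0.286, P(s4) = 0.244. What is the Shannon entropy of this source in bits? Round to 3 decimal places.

H = −Σ pᵢ log₂ pᵢ.
−0.189·log₂(0.189) = 0.4543
−0.281·log₂(0.281) = 0.5146
−0.286·log₂(0.286) = 0.5165
−0.244·log₂(0.244) = 0.4966
Sum ≈ 1.9819 → 1.982 bits.

1.982 bits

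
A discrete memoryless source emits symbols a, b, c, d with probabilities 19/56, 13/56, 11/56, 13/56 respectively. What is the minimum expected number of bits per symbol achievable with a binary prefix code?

2 bits/symbol

Repeatedly combine the two least-probable nodes; the expected code length is the sum of the merged weights.
merge 11/56 + 13/56 → 3/7
merge 13/56 + 19/56 → 4/7
merge 3/7 + 4/7 → 1
L = 3/7 + 4/7 + 1 = 2 bits/symbol.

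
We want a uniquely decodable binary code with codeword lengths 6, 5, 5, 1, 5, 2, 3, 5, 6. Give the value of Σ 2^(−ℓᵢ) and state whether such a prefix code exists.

With common denominator 2^6 = 64: Σ 2^(−ℓᵢ) = 1/64 + 2/64 + 2/64 + 32/64 + 2/64 + 16/64 + 8/64 + 2/64 + 1/64 = 66/64 = 1.03125.
Kraft's inequality requires Σ ≤ 1; here Σ = 1.03125 > 1, so no such prefix code exists.

1.03125; no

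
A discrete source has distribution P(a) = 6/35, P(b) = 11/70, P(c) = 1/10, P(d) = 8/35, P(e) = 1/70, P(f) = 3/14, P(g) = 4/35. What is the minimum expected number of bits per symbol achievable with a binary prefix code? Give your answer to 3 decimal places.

2.671 bits/symbol

Repeatedly combine the two least-probable nodes; the expected code length is the sum of the merged weights.
merge 1/70 + 1/10 → 4/35
merge 4/35 + 4/35 → 8/35
merge 11/70 + 6/35 → 23/70
merge 3/14 + 8/35 → 31/70
merge 8/35 + 23/70 → 39/70
merge 31/70 + 39/70 → 1
L = 4/35 + 8/35 + 23/70 + 31/70 + 39/70 + 1 = 187/70 ≈ 2.671 bits/symbol.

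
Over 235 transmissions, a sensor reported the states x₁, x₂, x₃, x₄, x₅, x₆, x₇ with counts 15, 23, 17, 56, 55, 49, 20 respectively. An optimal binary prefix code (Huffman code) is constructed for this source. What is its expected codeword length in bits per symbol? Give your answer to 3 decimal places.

2.638 bits/symbol

Probabilities are the counts divided by 235.
Repeatedly combine the two least-probable nodes; the expected code length is the sum of the merged weights.
merge 3/47 + 17/235 → 32/235
merge 4/47 + 23/235 → 43/235
merge 32/235 + 43/235 → 15/47
merge 49/235 + 11/47 → 104/235
merge 56/235 + 15/47 → 131/235
merge 104/235 + 131/235 → 1
L = 32/235 + 43/235 + 15/47 + 104/235 + 131/235 + 1 = 124/47 ≈ 2.638 bits/symbol.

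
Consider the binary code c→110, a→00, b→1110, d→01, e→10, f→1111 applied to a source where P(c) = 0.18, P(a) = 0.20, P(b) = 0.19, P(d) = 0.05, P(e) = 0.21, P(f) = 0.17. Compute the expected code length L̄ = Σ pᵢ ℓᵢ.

2.9 bits/symbol

L̄ = Σ pᵢ·ℓᵢ = 0.18·3 + 0.20·2 + 0.19·4 + 0.05·2 + 0.21·2 + 0.17·4 = 2.9 bits/symbol.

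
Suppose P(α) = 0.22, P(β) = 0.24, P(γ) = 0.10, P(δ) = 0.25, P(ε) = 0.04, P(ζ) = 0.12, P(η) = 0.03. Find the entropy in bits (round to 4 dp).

H = −Σ pᵢ log₂ pᵢ.
−0.22·log₂(0.22) = 0.4806
−0.24·log₂(0.24) = 0.4941
−0.10·log₂(0.10) = 0.3322
−0.25·log₂(0.25) = 0.5000
−0.04·log₂(0.04) = 0.1858
−0.12·log₂(0.12) = 0.3671
−0.03·log₂(0.03) = 0.1518
Sum ≈ 2.5115 → 2.5115 bits.

2.5115 bits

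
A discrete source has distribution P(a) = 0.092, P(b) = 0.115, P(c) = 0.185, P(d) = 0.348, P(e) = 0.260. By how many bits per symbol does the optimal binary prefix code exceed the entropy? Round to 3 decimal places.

0.046 bits

Entropy H = −Σ p log₂ p ≈ 2.1611 bits.
Huffman merges: 23/250+23/200→207/1000; 37/200+207/1000→49/125; 13/50+87/250→76/125; 49/125+76/125→1. L = 2207/1000 ≈ 2.2070.
L − H = 2.2070 − 2.1611 = 0.046 bits.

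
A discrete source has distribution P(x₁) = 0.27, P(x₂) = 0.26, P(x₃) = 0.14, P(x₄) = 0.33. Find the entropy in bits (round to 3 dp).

H = −Σ pᵢ log₂ pᵢ.
−0.27·log₂(0.27) = 0.5100
−0.26·log₂(0.26) = 0.5053
−0.14·log₂(0.14) = 0.3971
−0.33·log₂(0.33) = 0.5278
Sum ≈ 1.9402 → 1.940 bits.

1.940 bits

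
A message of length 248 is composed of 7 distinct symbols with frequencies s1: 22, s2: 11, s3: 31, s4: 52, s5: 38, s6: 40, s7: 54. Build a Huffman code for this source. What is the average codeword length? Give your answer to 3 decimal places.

Probabilities are the counts divided by 248.
Repeatedly combine the two least-probable nodes; the expected code length is the sum of the merged weights.
merge 11/248 + 11/124 → 33/248
merge 1/8 + 33/248 → 8/31
merge 19/124 + 5/31 → 39/124
merge 13/62 + 27/124 → 53/124
merge 8/31 + 39/124 → 71/124
merge 53/124 + 71/124 → 1
L = 33/248 + 8/31 + 39/124 + 53/124 + 71/124 + 1 = 671/248 ≈ 2.706 bits/symbol.

2.706 bits/symbol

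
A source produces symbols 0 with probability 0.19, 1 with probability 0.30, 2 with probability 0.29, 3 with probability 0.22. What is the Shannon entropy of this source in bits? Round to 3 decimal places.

H = −Σ pᵢ log₂ pᵢ.
−0.19·log₂(0.19) = 0.4552
−0.30·log₂(0.30) = 0.5211
−0.29·log₂(0.29) = 0.5179
−0.22·log₂(0.22) = 0.4806
Sum ≈ 1.9748 → 1.975 bits.

1.975 bits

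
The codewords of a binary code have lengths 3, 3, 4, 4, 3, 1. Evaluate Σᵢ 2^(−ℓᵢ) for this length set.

1

With common denominator 2^4 = 16: Σ 2^(−ℓᵢ) = 2/16 + 2/16 + 1/16 + 1/16 + 2/16 + 8/16 = 16/16 = 1.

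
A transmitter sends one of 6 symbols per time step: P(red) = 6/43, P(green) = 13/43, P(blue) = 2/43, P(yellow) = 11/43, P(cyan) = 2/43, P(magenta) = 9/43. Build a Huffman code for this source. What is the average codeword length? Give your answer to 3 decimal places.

2.326 bits/symbol

Repeatedly combine the two least-probable nodes; the expected code length is the sum of the merged weights.
merge 2/43 + 2/43 → 4/43
merge 4/43 + 6/43 → 10/43
merge 9/43 + 10/43 → 19/43
merge 11/43 + 13/43 → 24/43
merge 19/43 + 24/43 → 1
L = 4/43 + 10/43 + 19/43 + 24/43 + 1 = 100/43 ≈ 2.326 bits/symbol.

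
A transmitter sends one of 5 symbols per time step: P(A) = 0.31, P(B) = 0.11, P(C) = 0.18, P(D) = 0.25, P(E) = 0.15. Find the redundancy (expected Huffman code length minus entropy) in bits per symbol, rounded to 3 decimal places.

Entropy H = −Σ p log₂ p ≈ 2.2299 bits.
Huffman merges: 11/100+3/20→13/50; 9/50+1/4→43/100; 13/50+31/100→57/100; 43/100+57/100→1. L = 113/50 ≈ 2.2600.
L − H = 2.2600 − 2.2299 = 0.030 bits.

0.030 bits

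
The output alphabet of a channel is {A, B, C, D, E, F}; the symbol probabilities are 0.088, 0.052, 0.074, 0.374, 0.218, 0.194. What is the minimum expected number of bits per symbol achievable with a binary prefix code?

2.34 bits/symbol

Repeatedly combine the two least-probable nodes; the expected code length is the sum of the merged weights.
merge 13/250 + 37/500 → 63/500
merge 11/125 + 63/500 → 107/500
merge 97/500 + 107/500 → 51/125
merge 109/500 + 187/500 → 74/125
merge 51/125 + 74/125 → 1
L = 63/500 + 107/500 + 51/125 + 74/125 + 1 = 117/50 = 2.34 bits/symbol.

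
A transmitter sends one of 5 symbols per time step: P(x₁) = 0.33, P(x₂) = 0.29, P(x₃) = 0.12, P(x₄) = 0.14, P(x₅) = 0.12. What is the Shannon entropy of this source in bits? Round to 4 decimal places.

H = −Σ pᵢ log₂ pᵢ.
−0.33·log₂(0.33) = 0.5278
−0.29·log₂(0.29) = 0.5179
−0.12·log₂(0.12) = 0.3671
−0.14·log₂(0.14) = 0.3971
−0.12·log₂(0.12) = 0.3671
Sum ≈ 2.1770 → 2.1770 bits.

2.1770 bits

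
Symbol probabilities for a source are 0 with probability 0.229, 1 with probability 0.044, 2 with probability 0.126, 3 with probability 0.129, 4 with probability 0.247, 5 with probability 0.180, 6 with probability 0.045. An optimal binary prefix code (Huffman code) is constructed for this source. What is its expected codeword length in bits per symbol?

2.613 bits/symbol

Repeatedly combine the two least-probable nodes; the expected code length is the sum of the merged weights.
merge 11/250 + 9/200 → 89/1000
merge 89/1000 + 63/500 → 43/200
merge 129/1000 + 9/50 → 309/1000
merge 43/200 + 229/1000 → 111/250
merge 247/1000 + 309/1000 → 139/250
merge 111/250 + 139/250 → 1
L = 89/1000 + 43/200 + 309/1000 + 111/250 + 139/250 + 1 = 2613/1000 = 2.613 bits/symbol.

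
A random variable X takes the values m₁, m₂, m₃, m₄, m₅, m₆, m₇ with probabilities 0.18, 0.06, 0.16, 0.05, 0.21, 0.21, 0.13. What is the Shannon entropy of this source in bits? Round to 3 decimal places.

H = −Σ pᵢ log₂ pᵢ.
−0.18·log₂(0.18) = 0.4453
−0.06·log₂(0.06) = 0.2435
−0.16·log₂(0.16) = 0.4230
−0.05·log₂(0.05) = 0.2161
−0.21·log₂(0.21) = 0.4728
−0.21·log₂(0.21) = 0.4728
−0.13·log₂(0.13) = 0.3826
Sum ≈ 2.6562 → 2.656 bits.

2.656 bits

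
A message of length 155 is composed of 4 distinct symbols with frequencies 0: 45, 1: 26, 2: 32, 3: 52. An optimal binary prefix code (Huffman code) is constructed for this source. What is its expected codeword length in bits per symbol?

Probabilities are the counts divided by 155.
Repeatedly combine the two least-probable nodes; the expected code length is the sum of the merged weights.
merge 26/155 + 32/155 → 58/155
merge 9/31 + 52/155 → 97/155
merge 58/155 + 97/155 → 1
L = 58/155 + 97/155 + 1 = 2 bits/symbol.

2 bits/symbol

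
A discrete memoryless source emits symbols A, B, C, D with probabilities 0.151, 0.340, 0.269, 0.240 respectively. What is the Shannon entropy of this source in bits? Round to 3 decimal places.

H = −Σ pᵢ log₂ pᵢ.
−0.151·log₂(0.151) = 0.4118
−0.340·log₂(0.340) = 0.5292
−0.269·log₂(0.269) = 0.5096
−0.240·log₂(0.240) = 0.4941
Sum ≈ 1.9447 → 1.945 bits.

1.945 bits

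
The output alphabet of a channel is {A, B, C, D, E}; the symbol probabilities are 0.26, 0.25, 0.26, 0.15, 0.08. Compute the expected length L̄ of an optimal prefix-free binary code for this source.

Repeatedly combine the two least-probable nodes; the expected code length is the sum of the merged weights.
merge 2/25 + 3/20 → 23/100
merge 23/100 + 1/4 → 12/25
merge 13/50 + 13/50 → 13/25
merge 12/25 + 13/25 → 1
L = 23/100 + 12/25 + 13/25 + 1 = 223/100 = 2.23 bits/symbol.

2.23 bits/symbol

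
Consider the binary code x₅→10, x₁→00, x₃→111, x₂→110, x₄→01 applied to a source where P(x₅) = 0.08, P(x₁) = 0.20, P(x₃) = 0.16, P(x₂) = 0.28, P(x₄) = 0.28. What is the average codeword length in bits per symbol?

2.44 bits/symbol

L̄ = Σ pᵢ·ℓᵢ = 0.08·2 + 0.20·2 + 0.16·3 + 0.28·3 + 0.28·2 = 2.44 bits/symbol.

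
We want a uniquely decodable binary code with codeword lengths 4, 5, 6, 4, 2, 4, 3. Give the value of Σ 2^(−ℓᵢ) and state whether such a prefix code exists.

0.609375; yes

With common denominator 2^6 = 64: Σ 2^(−ℓᵢ) = 4/64 + 2/64 + 1/64 + 4/64 + 16/64 + 4/64 + 8/64 = 39/64 = 0.609375.
Kraft's inequality requires Σ ≤ 1; here Σ = 0.609375 ≤ 1, so such a prefix code exists.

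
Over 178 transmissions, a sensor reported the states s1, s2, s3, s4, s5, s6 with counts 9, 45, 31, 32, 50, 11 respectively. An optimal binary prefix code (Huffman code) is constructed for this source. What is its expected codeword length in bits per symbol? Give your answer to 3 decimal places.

Probabilities are the counts divided by 178.
Repeatedly combine the two least-probable nodes; the expected code length is the sum of the merged weights.
merge 9/178 + 11/178 → 10/89
merge 10/89 + 31/178 → 51/178
merge 16/89 + 45/178 → 77/178
merge 25/89 + 51/178 → 101/178
merge 77/178 + 101/178 → 1
L = 10/89 + 51/178 + 77/178 + 101/178 + 1 = 427/178 ≈ 2.399 bits/symbol.

2.399 bits/symbol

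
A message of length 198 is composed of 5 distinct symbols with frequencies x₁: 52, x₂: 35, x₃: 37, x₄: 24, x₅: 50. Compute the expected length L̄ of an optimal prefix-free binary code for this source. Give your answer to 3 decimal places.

2.298 bits/symbol

Probabilities are the counts divided by 198.
Repeatedly combine the two least-probable nodes; the expected code length is the sum of the merged weights.
merge 4/33 + 35/198 → 59/198
merge 37/198 + 25/99 → 29/66
merge 26/99 + 59/198 → 37/66
merge 29/66 + 37/66 → 1
L = 59/198 + 29/66 + 37/66 + 1 = 455/198 ≈ 2.298 bits/symbol.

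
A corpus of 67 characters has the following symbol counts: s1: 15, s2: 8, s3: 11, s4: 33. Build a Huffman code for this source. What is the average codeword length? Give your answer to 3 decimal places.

1.791 bits/symbol

Probabilities are the counts divided by 67.
Repeatedly combine the two least-probable nodes; the expected code length is the sum of the merged weights.
merge 8/67 + 11/67 → 19/67
merge 15/67 + 19/67 → 34/67
merge 33/67 + 34/67 → 1
L = 19/67 + 34/67 + 1 = 120/67 ≈ 1.791 bits/symbol.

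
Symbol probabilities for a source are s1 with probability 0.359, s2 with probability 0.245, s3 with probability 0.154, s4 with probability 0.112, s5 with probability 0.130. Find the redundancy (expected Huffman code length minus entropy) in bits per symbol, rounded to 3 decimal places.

0.062 bits

Entropy H = −Σ p log₂ p ≈ 2.1798 bits.
Huffman merges: 14/125+13/100→121/500; 77/500+121/500→99/250; 49/200+359/1000→151/250; 99/250+151/250→1. L = 1121/500 ≈ 2.2420.
L − H = 2.2420 − 2.1798 = 0.062 bits.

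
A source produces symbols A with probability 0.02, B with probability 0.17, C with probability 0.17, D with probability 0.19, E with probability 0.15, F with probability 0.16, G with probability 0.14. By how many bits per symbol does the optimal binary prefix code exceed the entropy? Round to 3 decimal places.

0.132 bits

Entropy H = −Σ p log₂ p ≈ 2.6679 bits.
Huffman merges: 1/50+7/50→4/25; 3/20+4/25→31/100; 4/25+17/100→33/100; 17/100+19/100→9/25; 31/100+33/100→16/25; 9/25+16/25→1. L = 14/5 ≈ 2.8000.
L − H = 2.8000 − 2.6679 = 0.132 bits.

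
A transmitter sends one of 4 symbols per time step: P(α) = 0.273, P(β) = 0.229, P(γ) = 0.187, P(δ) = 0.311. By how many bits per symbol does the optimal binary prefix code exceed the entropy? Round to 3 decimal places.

0.025 bits

Entropy H = −Σ p log₂ p ≈ 1.9747 bits.
Huffman merges: 187/1000+229/1000→52/125; 273/1000+311/1000→73/125; 52/125+73/125→1. L = 2 ≈ 2.0000.
L − H = 2.0000 − 1.9747 = 0.025 bits.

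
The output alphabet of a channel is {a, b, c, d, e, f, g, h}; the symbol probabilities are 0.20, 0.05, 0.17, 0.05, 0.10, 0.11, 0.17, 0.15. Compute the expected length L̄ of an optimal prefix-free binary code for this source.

Repeatedly combine the two least-probable nodes; the expected code length is the sum of the merged weights.
merge 1/20 + 1/20 → 1/10
merge 1/10 + 1/10 → 1/5
merge 11/100 + 3/20 → 13/50
merge 17/100 + 17/100 → 17/50
merge 1/5 + 1/5 → 2/5
merge 13/50 + 17/50 → 3/5
merge 2/5 + 3/5 → 1
L = 1/10 + 1/5 + 13/50 + 17/50 + 2/5 + 3/5 + 1 = 29/10 = 2.9 bits/symbol.

2.9 bits/symbol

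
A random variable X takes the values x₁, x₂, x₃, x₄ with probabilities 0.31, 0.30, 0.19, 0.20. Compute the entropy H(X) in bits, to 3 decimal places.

H = −Σ pᵢ log₂ pᵢ.
−0.31·log₂(0.31) = 0.5238
−0.30·log₂(0.30) = 0.5211
−0.19·log₂(0.19) = 0.4552
−0.20·log₂(0.20) = 0.4644
Sum ≈ 1.9645 → 1.964 bits.

1.964 bits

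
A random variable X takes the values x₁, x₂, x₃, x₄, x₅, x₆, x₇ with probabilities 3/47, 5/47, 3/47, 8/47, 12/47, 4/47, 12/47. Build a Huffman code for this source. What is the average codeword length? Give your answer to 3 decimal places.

2.617 bits/symbol

Repeatedly combine the two least-probable nodes; the expected code length is the sum of the merged weights.
merge 3/47 + 3/47 → 6/47
merge 4/47 + 5/47 → 9/47
merge 6/47 + 8/47 → 14/47
merge 9/47 + 12/47 → 21/47
merge 12/47 + 14/47 → 26/47
merge 21/47 + 26/47 → 1
L = 6/47 + 9/47 + 14/47 + 21/47 + 26/47 + 1 = 123/47 ≈ 2.617 bits/symbol.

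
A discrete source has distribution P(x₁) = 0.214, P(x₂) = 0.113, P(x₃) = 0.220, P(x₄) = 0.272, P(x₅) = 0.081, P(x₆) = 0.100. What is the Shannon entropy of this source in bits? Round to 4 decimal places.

H = −Σ pᵢ log₂ pᵢ.
−0.214·log₂(0.214) = 0.4760
−0.113·log₂(0.113) = 0.3555
−0.220·log₂(0.220) = 0.4806
−0.272·log₂(0.272) = 0.5109
−0.081·log₂(0.081) = 0.2937
−0.100·log₂(0.100) = 0.3322
Sum ≈ 2.4488 → 2.4488 bits.

2.4488 bits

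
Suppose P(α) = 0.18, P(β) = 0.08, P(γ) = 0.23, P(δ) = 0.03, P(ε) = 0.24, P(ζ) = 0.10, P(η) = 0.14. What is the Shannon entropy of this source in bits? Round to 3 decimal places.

H = −Σ pᵢ log₂ pᵢ.
−0.18·log₂(0.18) = 0.4453
−0.08·log₂(0.08) = 0.2915
−0.23·log₂(0.23) = 0.4877
−0.03·log₂(0.03) = 0.1518
−0.24·log₂(0.24) = 0.4941
−0.10·log₂(0.10) = 0.3322
−0.14·log₂(0.14) = 0.3971
Sum ≈ 2.5997 → 2.600 bits.

2.600 bits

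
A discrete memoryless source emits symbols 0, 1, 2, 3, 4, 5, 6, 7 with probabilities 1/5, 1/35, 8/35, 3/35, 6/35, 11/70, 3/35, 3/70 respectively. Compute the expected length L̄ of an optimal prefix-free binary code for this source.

Repeatedly combine the two least-probable nodes; the expected code length is the sum of the merged weights.
merge 1/35 + 3/70 → 1/14
merge 1/14 + 3/35 → 11/70
merge 3/35 + 11/70 → 17/70
merge 11/70 + 6/35 → 23/70
merge 1/5 + 8/35 → 3/7
merge 17/70 + 23/70 → 4/7
merge 3/7 + 4/7 → 1
L = 1/14 + 11/70 + 17/70 + 23/70 + 3/7 + 4/7 + 1 = 14/5 = 2.8 bits/symbol.

2.8 bits/symbol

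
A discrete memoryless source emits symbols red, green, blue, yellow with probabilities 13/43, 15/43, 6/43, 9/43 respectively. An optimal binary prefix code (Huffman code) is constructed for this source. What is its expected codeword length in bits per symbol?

Repeatedly combine the two least-probable nodes; the expected code length is the sum of the merged weights.
merge 6/43 + 9/43 → 15/43
merge 13/43 + 15/43 → 28/43
merge 15/43 + 28/43 → 1
L = 15/43 + 28/43 + 1 = 2 bits/symbol.

2 bits/symbol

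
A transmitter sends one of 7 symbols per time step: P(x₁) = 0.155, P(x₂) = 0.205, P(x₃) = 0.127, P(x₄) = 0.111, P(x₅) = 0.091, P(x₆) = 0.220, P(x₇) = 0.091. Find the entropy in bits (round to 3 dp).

H = −Σ pᵢ log₂ pᵢ.
−0.155·log₂(0.155) = 0.4169
−0.205·log₂(0.205) = 0.4687
−0.127·log₂(0.127) = 0.3781
−0.111·log₂(0.111) = 0.3520
−0.091·log₂(0.091) = 0.3147
−0.220·log₂(0.220) = 0.4806
−0.091·log₂(0.091) = 0.3147
Sum ≈ 2.7256 → 2.726 bits.

2.726 bits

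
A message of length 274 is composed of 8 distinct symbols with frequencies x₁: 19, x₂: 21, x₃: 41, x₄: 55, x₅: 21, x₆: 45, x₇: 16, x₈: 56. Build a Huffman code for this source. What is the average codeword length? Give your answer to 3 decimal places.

Probabilities are the counts divided by 274.
Repeatedly combine the two least-probable nodes; the expected code length is the sum of the merged weights.
merge 8/137 + 19/274 → 35/274
merge 21/274 + 21/274 → 21/137
merge 35/274 + 41/274 → 38/137
merge 21/137 + 45/274 → 87/274
merge 55/274 + 28/137 → 111/274
merge 38/137 + 87/274 → 163/274
merge 111/274 + 163/274 → 1
L = 35/274 + 21/137 + 38/137 + 87/274 + 111/274 + 163/274 + 1 = 394/137 ≈ 2.876 bits/symbol.

2.876 bits/symbol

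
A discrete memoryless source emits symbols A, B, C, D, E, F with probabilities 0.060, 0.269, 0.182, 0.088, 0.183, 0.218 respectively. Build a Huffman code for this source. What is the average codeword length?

Repeatedly combine the two least-probable nodes; the expected code length is the sum of the merged weights.
merge 3/50 + 11/125 → 37/250
merge 37/250 + 91/500 → 33/100
merge 183/1000 + 109/500 → 401/1000
merge 269/1000 + 33/100 → 599/1000
merge 401/1000 + 599/1000 → 1
L = 37/250 + 33/100 + 401/1000 + 599/1000 + 1 = 1239/500 = 2.478 bits/symbol.

2.478 bits/symbol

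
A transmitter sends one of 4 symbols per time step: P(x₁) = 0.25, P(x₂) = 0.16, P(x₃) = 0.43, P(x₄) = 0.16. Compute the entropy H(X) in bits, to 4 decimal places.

1.8696 bits

H = −Σ pᵢ log₂ pᵢ.
−0.25·log₂(0.25) = 0.5000
−0.16·log₂(0.16) = 0.4230
−0.43·log₂(0.43) = 0.5236
−0.16·log₂(0.16) = 0.4230
Sum ≈ 1.8696 → 1.8696 bits.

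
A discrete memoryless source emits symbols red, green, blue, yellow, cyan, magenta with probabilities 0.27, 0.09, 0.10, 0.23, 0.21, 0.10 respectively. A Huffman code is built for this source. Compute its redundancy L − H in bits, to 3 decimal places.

0.032 bits

Entropy H = −Σ p log₂ p ≈ 2.4476 bits.
Huffman merges: 9/100+1/10→19/100; 1/10+19/100→29/100; 21/100+23/100→11/25; 27/100+29/100→14/25; 11/25+14/25→1. L = 62/25 ≈ 2.4800.
L − H = 2.4800 − 2.4476 = 0.032 bits.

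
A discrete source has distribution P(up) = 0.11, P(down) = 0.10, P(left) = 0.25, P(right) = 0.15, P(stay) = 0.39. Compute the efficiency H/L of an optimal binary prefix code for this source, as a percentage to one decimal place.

Entropy H = −Σ p log₂ p ≈ 2.1228 bits.
Huffman merges: 1/10+11/100→21/100; 3/20+21/100→9/25; 1/4+9/25→61/100; 39/100+61/100→1. L = 109/50 ≈ 2.1800.
Efficiency = H/L = 2.1228/2.1800 = 97.4%.

97.4%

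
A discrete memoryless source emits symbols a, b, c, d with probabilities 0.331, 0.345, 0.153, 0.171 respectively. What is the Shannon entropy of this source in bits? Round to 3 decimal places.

1.908 bits

H = −Σ pᵢ log₂ pᵢ.
−0.331·log₂(0.331) = 0.5280
−0.345·log₂(0.345) = 0.5297
−0.153·log₂(0.153) = 0.4144
−0.171·log₂(0.171) = 0.4357
Sum ≈ 1.9077 → 1.908 bits.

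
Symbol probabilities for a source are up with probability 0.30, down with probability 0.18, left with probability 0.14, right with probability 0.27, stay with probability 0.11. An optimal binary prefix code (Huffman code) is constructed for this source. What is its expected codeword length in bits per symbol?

Repeatedly combine the two least-probable nodes; the expected code length is the sum of the merged weights.
merge 11/100 + 7/50 → 1/4
merge 9/50 + 1/4 → 43/100
merge 27/100 + 3/10 → 57/100
merge 43/100 + 57/100 → 1
L = 1/4 + 43/100 + 57/100 + 1 = 9/4 = 2.25 bits/symbol.

2.25 bits/symbol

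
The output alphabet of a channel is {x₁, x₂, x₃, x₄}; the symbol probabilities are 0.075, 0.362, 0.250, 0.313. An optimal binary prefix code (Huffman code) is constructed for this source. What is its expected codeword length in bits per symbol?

1.963 bits/symbol

Repeatedly combine the two least-probable nodes; the expected code length is the sum of the merged weights.
merge 3/40 + 1/4 → 13/40
merge 313/1000 + 13/40 → 319/500
merge 181/500 + 319/500 → 1
L = 13/40 + 319/500 + 1 = 1963/1000 = 1.963 bits/symbol.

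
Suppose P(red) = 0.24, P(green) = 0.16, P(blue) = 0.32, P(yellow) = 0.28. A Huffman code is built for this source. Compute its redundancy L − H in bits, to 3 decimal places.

Entropy H = −Σ p log₂ p ≈ 1.9574 bits.
Huffman merges: 4/25+6/25→2/5; 7/25+8/25→3/5; 2/5+3/5→1. L = 2 ≈ 2.0000.
L − H = 2.0000 − 1.9574 = 0.043 bits.

0.043 bits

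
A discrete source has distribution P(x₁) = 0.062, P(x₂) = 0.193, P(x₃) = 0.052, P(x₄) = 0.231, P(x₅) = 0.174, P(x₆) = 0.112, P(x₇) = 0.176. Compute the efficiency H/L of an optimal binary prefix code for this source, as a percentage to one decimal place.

Entropy H = −Σ p log₂ p ≈ 2.6507 bits.
Huffman merges: 13/250+31/500→57/500; 14/125+57/500→113/500; 87/500+22/125→7/20; 193/1000+113/500→419/1000; 231/1000+7/20→581/1000; 419/1000+581/1000→1. L = 269/100 ≈ 2.6900.
Efficiency = H/L = 2.6507/2.6900 = 98.5%.

98.5%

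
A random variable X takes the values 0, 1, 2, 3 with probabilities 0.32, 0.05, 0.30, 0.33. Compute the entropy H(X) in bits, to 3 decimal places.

1.791 bits

H = −Σ pᵢ log₂ pᵢ.
−0.32·log₂(0.32) = 0.5260
−0.05·log₂(0.05) = 0.2161
−0.30·log₂(0.30) = 0.5211
−0.33·log₂(0.33) = 0.5278
Sum ≈ 1.7910 → 1.791 bits.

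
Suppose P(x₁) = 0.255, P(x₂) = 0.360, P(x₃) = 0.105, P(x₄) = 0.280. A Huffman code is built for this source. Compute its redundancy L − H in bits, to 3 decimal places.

0.111 bits

Entropy H = −Σ p log₂ p ≈ 1.8890 bits.
Huffman merges: 21/200+51/200→9/25; 7/25+9/25→16/25; 9/25+16/25→1. L = 2 ≈ 2.0000.
L − H = 2.0000 − 1.8890 = 0.111 bits.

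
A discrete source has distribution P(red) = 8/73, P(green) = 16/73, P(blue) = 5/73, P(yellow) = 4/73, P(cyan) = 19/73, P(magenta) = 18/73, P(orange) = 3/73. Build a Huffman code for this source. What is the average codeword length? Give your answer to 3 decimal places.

2.534 bits/symbol

Repeatedly combine the two least-probable nodes; the expected code length is the sum of the merged weights.
merge 3/73 + 4/73 → 7/73
merge 5/73 + 7/73 → 12/73
merge 8/73 + 12/73 → 20/73
merge 16/73 + 18/73 → 34/73
merge 19/73 + 20/73 → 39/73
merge 34/73 + 39/73 → 1
L = 7/73 + 12/73 + 20/73 + 34/73 + 39/73 + 1 = 185/73 ≈ 2.534 bits/symbol.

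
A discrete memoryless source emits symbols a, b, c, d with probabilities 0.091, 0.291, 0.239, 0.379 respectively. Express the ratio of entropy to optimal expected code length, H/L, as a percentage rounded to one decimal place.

Entropy H = −Σ p log₂ p ≈ 1.8569 bits.
Huffman merges: 91/1000+239/1000→33/100; 291/1000+33/100→621/1000; 379/1000+621/1000→1. L = 1951/1000 ≈ 1.9510.
Efficiency = H/L = 1.8569/1.9510 = 95.2%.

95.2%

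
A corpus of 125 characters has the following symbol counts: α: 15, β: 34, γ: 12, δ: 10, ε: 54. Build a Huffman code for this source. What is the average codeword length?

Probabilities are the counts divided by 125.
Repeatedly combine the two least-probable nodes; the expected code length is the sum of the merged weights.
merge 2/25 + 12/125 → 22/125
merge 3/25 + 22/125 → 37/125
merge 34/125 + 37/125 → 71/125
merge 54/125 + 71/125 → 1
L = 22/125 + 37/125 + 71/125 + 1 = 51/25 = 2.04 bits/symbol.

2.04 bits/symbol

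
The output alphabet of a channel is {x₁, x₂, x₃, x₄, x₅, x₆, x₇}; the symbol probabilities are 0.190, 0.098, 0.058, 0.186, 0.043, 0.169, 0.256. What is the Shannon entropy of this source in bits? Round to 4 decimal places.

2.6051 bits

H = −Σ pᵢ log₂ pᵢ.
−0.190·log₂(0.190) = 0.4552
−0.098·log₂(0.098) = 0.3284
−0.058·log₂(0.058) = 0.2383
−0.186·log₂(0.186) = 0.4514
−0.043·log₂(0.043) = 0.1952
−0.169·log₂(0.169) = 0.4335
−0.256·log₂(0.256) = 0.5032
Sum ≈ 2.6051 → 2.6051 bits.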